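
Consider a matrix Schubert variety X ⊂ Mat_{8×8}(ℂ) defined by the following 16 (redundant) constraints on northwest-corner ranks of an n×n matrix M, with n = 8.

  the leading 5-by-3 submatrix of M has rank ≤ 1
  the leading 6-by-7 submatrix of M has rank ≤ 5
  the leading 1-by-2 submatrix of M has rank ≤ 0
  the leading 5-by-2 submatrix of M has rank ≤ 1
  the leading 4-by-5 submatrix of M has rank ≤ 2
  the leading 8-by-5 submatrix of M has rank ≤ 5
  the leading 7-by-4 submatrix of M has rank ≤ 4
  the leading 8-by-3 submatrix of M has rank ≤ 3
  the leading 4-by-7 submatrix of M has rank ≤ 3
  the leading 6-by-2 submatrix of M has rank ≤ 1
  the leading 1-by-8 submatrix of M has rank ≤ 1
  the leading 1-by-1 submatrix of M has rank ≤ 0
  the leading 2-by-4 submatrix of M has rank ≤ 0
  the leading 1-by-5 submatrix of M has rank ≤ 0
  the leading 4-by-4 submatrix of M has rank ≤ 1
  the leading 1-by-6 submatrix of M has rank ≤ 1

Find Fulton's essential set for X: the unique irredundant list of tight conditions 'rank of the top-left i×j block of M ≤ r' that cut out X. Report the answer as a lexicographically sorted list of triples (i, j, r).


Reconstructing r_w from the 16 given conditions:

  row 1: 0  0  0  0  0  1  1  1
  row 2: 0  0  0  0  1  2  2  2
  row 3: 1  1  1  1  2  3  3  3
  row 4: 1  1  1  1  2  3  3  4
  row 5: 1  1  1  2  3  4  4  5
  row 6: 1  1  2  3  4  5  5  6
  row 7: 1  2  3  4  5  6  6  7
  row 8: 1  2  3  4  5  6  7  8

giving w = (6, 5, 1, 8, 4, 3, 2, 7) via Δ²R.

ℓ(w)=16; the 6 essential cells (i,j,r):

[(1, 5, 0), (2, 4, 0), (4, 4, 1), (4, 7, 3), (5, 3, 1), (6, 2, 1)]


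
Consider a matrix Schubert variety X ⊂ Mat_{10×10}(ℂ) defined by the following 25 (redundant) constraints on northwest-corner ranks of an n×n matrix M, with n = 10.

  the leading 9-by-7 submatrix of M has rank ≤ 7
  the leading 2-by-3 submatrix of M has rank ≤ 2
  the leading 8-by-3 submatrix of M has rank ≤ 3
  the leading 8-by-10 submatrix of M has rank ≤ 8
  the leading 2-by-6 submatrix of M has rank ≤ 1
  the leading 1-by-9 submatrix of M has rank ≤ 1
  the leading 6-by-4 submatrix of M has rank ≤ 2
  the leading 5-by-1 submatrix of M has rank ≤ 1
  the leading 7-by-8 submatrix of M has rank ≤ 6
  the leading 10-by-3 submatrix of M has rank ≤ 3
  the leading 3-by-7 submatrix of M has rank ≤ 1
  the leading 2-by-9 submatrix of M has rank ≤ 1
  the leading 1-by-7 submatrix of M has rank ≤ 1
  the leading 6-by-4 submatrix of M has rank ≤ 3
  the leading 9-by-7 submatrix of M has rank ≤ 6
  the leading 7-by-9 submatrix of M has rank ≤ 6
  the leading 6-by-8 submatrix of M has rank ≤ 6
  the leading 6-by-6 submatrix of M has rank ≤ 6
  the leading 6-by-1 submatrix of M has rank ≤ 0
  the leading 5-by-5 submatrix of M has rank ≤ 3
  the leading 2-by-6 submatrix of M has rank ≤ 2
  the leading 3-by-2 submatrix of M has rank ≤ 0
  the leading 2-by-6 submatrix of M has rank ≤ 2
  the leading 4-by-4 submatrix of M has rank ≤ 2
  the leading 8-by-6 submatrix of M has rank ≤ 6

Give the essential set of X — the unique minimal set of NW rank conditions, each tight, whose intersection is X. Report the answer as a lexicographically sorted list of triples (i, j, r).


The tightest implied rank at each (i,j), from the 25 conditions:

  row 1: 0 0 1 1 1 1 1 1 1 1
  row 2: 0 0 1 1 1 1 1 1 1 2
  row 3: 0 0 1 1 1 1 1 2 2 3
  row 4: 0 1 2 2 2 2 2 3 3 4
  row 5: 0 1 2 2 3 3 3 4 4 5
  row 6: 0 1 2 2 3 4 4 5 5 6
  row 7: 1 2 3 3 4 5 5 6 6 7
  row 8: 1 2 3 4 5 6 6 7 7 8
  row 9: 1 2 3 4 5 6 6 7 8 9
  row 10: 1 2 3 4 5 6 7 8 9 10

giving w = (3, 10, 8, 2, 5, 6, 1, 4, 9, 7) via Δ²R.

Rothe diagram D(w) (22 cells), 6 SE-corners (essential conditions):

[(2, 9, 1), (3, 2, 0), (3, 7, 1), (6, 1, 0), (6, 4, 2), (9, 7, 6)]


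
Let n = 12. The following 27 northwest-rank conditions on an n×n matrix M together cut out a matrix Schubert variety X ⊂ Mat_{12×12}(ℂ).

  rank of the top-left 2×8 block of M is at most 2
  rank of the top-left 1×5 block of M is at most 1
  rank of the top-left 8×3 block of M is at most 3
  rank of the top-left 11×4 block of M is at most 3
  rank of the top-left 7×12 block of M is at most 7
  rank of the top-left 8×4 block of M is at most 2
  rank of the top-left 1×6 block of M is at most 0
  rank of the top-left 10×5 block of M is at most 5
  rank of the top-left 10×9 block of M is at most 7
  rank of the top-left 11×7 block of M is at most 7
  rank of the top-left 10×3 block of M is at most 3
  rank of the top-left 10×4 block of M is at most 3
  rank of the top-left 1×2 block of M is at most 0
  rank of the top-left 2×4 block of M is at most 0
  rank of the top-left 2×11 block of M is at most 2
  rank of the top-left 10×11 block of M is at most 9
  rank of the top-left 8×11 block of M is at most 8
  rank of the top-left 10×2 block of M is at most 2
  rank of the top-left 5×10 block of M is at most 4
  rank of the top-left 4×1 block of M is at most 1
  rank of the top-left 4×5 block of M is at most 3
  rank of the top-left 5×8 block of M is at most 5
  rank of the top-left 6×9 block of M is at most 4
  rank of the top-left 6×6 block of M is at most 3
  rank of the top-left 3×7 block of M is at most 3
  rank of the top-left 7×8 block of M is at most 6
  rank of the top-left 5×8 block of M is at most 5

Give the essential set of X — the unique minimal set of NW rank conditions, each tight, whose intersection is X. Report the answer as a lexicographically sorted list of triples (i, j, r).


Reconstructing r_w from the 27 given conditions:

  0  0  0  0  0  0  1  1  1  1  1  1
  0  0  0  0  1  1  2  2  2  2  2  2
  1  1  1  1  2  2  3  3  3  3  3  3
  1  2  2  2  3  3  4  4  4  4  4  4
  1  2  2  2  3  3  4  4  4  4  5  5
  1  2  2  2  3  3  4  4  4  5  6  6
  1  2  2  2  3  4  5  5  5  6  7  7
  1  2  2  2  3  4  5  6  6  7  8  8
  1  2  3  3  4  5  6  7  7  8  9  9
  1  2  3  3  4  5  6  7  7  8  9  10
  1  2  3  3  4  5  6  7  8  9  10  11
  1  2  3  4  5  6  7  8  9  10  11  12

giving w = (7, 5, 1, 2, 11, 10, 6, 8, 3, 12, 9, 4) via Δ²R.

D(w) has 28 cells with 8 SE-corners; essential set:

[(1, 6, 0), (2, 4, 0), (5, 10, 4), (6, 6, 3), (6, 9, 4), (8, 4, 2), (10, 9, 7), (11, 4, 3)]


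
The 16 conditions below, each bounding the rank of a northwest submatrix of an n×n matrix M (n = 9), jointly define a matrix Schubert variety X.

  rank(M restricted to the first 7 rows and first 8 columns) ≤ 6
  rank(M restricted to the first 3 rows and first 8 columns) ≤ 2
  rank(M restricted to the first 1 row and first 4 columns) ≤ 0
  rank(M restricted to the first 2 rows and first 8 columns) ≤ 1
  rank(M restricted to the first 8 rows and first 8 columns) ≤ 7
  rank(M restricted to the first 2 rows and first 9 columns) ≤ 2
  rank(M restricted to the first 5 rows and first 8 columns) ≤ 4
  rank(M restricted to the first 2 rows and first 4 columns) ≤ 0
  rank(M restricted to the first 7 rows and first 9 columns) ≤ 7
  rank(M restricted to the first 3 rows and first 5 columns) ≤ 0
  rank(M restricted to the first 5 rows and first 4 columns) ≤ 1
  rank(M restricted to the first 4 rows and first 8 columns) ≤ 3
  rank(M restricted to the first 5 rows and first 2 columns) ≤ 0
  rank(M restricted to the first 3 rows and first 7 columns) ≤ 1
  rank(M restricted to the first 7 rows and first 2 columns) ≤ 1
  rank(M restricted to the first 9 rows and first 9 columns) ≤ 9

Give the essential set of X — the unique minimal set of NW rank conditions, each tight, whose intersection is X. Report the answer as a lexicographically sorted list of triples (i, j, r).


Reconstructing r_w from the 16 given conditions:

  R[1]: 0  0  0  0  0  1  1  1  1
  R[2]: 0  0  0  0  0  1  1  1  2
  R[3]: 0  0  0  0  0  1  1  2  3
  R[4]: 0  0  1  1  1  2  2  3  4
  R[5]: 0  0  1  1  2  3  3  4  5
  R[6]: 1  1  2  2  3  4  4  5  6
  R[7]: 1  1  2  3  4  5  5  6  7
  R[8]: 1  2  3  4  5  6  6  7  8
  R[9]: 1  2  3  4  5  6  7  8  9

reading off 1-entries of Δ²R: w = (6, 9, 8, 3, 5, 1, 4, 2, 7).

ℓ(w)=24; the 6 essential cells (i,j,r):

[(2, 8, 1), (3, 5, 0), (3, 7, 1), (5, 2, 0), (5, 4, 1), (7, 2, 1)]


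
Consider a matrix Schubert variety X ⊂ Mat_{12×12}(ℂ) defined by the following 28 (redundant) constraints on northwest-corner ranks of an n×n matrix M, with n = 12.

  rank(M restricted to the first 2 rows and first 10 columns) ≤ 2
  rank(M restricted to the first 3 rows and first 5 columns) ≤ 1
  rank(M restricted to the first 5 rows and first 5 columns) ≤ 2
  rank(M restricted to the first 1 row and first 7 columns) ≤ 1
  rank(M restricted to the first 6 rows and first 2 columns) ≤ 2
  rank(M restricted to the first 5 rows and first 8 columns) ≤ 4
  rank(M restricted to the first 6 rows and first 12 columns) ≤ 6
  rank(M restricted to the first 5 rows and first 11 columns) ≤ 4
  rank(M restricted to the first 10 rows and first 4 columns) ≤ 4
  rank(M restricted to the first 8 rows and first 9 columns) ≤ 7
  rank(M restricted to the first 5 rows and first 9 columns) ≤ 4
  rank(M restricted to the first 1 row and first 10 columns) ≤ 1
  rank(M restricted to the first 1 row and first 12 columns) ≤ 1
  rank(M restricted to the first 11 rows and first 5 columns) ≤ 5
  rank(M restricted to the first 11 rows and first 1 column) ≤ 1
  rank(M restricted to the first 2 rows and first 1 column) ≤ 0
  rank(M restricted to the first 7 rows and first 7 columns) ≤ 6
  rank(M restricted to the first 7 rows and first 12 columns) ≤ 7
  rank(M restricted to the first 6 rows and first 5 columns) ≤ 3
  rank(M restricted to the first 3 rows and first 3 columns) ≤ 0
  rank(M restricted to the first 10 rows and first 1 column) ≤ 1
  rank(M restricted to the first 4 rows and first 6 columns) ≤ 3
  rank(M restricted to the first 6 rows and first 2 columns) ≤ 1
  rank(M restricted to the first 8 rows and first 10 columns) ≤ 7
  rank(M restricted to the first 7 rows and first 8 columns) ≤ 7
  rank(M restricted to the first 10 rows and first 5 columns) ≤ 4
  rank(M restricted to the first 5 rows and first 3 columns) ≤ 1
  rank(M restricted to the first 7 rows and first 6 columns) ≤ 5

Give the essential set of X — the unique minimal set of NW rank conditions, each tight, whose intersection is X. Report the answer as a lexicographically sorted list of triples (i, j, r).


Rank table r_w(12×12) implied by the 28 constraints:

  i=1: 0  0  0  1  1  1  1  1  1  1  1  1
  i=2: 0  0  0  1  1  2  2  2  2  2  2  2
  i=3: 0  0  0  1  1  2  3  3  3  3  3  3
  i=4: 1  1  1  2  2  3  4  4  4  4  4  4
  i=5: 1  1  1  2  2  3  4  4  4  4  4  5
  i=6: 1  1  2  3  3  4  5  5  5  5  5  6
  i=7: 1  2  3  4  4  5  6  6  6  6  6  7
  i=8: 1  2  3  4  4  5  6  7  7  7  7  8
  i=9: 1  2  3  4  4  5  6  7  8  8  8  9
  i=10: 1  2  3  4  4  5  6  7  8  9  9  10
  i=11: 1  2  3  4  5  6  7  8  9  10  10  11
  i=12: 1  2  3  4  5  6  7  8  9  10  11  12

so w = (4, 6, 7, 1, 12, 3, 2, 8, 9, 10, 5, 11).

D(w) has 22 cells with 7 SE-corners; essential set:

[(3, 3, 0), (3, 5, 1), (5, 3, 1), (5, 5, 2), (5, 11, 4), (6, 2, 1), (10, 5, 4)]


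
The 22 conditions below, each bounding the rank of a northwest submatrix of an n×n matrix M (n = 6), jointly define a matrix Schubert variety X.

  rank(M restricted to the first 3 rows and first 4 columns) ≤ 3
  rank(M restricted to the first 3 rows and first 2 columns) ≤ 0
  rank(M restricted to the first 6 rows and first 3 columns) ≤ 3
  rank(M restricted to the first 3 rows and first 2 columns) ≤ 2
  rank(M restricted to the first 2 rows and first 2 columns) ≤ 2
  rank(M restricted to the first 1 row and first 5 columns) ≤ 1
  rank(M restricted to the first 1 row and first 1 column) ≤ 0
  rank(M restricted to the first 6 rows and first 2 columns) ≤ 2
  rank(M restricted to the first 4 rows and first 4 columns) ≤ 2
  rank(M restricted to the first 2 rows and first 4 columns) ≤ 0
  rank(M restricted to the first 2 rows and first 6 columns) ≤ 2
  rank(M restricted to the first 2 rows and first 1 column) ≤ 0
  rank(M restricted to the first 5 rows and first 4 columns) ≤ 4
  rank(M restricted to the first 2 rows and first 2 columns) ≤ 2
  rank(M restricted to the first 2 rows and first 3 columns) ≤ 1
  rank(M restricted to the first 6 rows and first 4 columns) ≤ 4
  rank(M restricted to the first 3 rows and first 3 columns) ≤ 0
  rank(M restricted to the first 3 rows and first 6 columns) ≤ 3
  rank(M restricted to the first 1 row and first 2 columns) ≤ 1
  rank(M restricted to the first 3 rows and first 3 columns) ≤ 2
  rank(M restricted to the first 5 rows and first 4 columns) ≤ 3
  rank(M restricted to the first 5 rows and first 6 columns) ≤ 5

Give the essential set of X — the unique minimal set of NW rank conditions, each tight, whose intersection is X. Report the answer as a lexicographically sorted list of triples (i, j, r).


Reconstructing r_w from the 22 given conditions:

  row 1: 0 0 0 0 1 1
  row 2: 0 0 0 0 1 2
  row 3: 0 0 0 1 2 3
  row 4: 1 1 1 2 3 4
  row 5: 1 2 2 3 4 5
  row 6: 1 2 3 4 5 6

so w = (5, 6, 4, 1, 2, 3).

Fulton essential set (2 of the 11 Rothe cells):

[(2, 4, 0), (3, 3, 0)]


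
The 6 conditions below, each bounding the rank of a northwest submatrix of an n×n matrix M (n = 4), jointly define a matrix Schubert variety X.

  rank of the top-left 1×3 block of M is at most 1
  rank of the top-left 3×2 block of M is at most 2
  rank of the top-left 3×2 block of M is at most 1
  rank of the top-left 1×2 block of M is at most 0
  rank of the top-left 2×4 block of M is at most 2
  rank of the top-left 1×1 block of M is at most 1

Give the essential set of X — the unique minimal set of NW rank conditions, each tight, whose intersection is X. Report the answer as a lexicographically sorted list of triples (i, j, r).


Propagating the 6 rank bounds to every northwest block:

  i=1: 0, 0, 1, 1
  i=2: 1, 1, 2, 2
  i=3: 1, 1, 2, 3
  i=4: 1, 2, 3, 4

reading off 1-entries of Δ²R: w = (3, 1, 4, 2).

D(w) has 3 cells with 2 SE-corners; essential set:

[(1, 2, 0), (3, 2, 1)]


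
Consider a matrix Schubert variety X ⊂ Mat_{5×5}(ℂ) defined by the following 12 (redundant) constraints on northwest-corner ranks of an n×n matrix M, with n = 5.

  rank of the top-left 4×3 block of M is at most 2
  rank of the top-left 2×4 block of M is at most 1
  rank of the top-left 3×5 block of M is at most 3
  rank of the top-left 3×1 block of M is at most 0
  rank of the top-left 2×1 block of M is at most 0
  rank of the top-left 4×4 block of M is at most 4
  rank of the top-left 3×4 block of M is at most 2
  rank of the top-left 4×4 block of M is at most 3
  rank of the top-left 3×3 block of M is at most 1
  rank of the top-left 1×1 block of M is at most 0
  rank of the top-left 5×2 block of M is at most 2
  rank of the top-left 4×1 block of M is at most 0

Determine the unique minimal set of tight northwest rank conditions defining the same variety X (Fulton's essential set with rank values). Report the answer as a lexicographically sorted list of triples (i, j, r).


Propagating the 12 rank bounds to every northwest block:

  row 1: 0 | 1 | 1 | 1 | 1
  row 2: 0 | 1 | 1 | 1 | 2
  row 3: 0 | 1 | 1 | 2 | 3
  row 4: 0 | 1 | 2 | 3 | 4
  row 5: 1 | 2 | 3 | 4 | 5

so w = (2, 5, 4, 3, 1).

3 SE-corners of the 7-cell Rothe diagram give Ess(w):

[(2, 4, 1), (3, 3, 1), (4, 1, 0)]


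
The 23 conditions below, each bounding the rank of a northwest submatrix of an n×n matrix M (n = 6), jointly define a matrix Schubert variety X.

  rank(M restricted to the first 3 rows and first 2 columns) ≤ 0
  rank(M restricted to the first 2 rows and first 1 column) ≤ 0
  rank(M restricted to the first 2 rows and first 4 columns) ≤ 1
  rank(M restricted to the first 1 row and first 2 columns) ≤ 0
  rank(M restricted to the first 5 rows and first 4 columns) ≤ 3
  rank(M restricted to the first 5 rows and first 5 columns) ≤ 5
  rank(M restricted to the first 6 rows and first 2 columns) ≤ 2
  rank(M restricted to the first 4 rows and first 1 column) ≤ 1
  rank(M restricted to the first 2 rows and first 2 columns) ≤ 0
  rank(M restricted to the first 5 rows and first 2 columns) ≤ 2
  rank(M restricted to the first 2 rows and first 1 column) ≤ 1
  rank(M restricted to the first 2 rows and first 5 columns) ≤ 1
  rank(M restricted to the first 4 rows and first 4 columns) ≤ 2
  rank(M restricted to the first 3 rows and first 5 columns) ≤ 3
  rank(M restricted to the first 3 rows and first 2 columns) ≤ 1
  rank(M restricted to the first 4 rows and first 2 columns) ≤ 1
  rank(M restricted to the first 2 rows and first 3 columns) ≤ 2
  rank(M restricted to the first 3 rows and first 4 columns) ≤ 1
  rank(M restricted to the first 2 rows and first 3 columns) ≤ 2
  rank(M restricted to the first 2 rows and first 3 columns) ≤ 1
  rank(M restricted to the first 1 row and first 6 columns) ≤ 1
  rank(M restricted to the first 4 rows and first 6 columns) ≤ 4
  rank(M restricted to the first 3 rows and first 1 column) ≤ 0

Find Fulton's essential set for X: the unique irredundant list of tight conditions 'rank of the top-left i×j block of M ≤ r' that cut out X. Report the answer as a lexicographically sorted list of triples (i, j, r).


The tightest implied rank at each (i,j), from the 23 conditions:

  0 0 1 1 1 1
  0 0 1 1 1 2
  0 0 1 1 2 3
  1 1 2 2 3 4
  1 2 3 3 4 5
  1 2 3 4 5 6

the unique w with this rank table is (3, 6, 5, 1, 2, 4).

D(w) has 9 cells with 3 SE-corners; essential set:

[(2, 5, 1), (3, 2, 0), (3, 4, 1)]


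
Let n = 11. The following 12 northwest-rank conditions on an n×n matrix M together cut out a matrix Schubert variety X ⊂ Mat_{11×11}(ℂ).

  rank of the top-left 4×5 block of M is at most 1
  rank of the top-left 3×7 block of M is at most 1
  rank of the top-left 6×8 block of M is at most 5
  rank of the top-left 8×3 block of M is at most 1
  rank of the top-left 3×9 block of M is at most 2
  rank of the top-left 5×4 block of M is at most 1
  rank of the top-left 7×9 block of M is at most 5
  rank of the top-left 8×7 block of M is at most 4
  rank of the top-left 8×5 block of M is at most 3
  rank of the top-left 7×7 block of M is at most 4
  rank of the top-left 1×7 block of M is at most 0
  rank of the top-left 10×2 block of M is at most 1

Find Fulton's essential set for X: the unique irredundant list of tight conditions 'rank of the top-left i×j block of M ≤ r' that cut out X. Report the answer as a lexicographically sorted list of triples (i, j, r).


Rank table r_w(11×11) implied by the 12 constraints:

  i=1: 0 | 0 | 0 | 0 | 0 | 0 | 0 | 1 | 1 | 1 | 1
  i=2: 1 | 1 | 1 | 1 | 1 | 1 | 1 | 2 | 2 | 2 | 2
  i=3: 1 | 1 | 1 | 1 | 1 | 1 | 1 | 2 | 2 | 3 | 3
  i=4: 1 | 1 | 1 | 1 | 1 | 2 | 2 | 3 | 3 | 4 | 4
  i=5: 1 | 1 | 1 | 1 | 2 | 3 | 3 | 4 | 4 | 5 | 5
  i=6: 1 | 1 | 1 | 2 | 3 | 4 | 4 | 5 | 5 | 6 | 6
  i=7: 1 | 1 | 1 | 2 | 3 | 4 | 4 | 5 | 5 | 6 | 7
  i=8: 1 | 1 | 1 | 2 | 3 | 4 | 4 | 5 | 6 | 7 | 8
  i=9: 1 | 1 | 2 | 3 | 4 | 5 | 5 | 6 | 7 | 8 | 9
  i=10: 1 | 1 | 2 | 3 | 4 | 5 | 6 | 7 | 8 | 9 | 10
  i=11: 1 | 2 | 3 | 4 | 5 | 6 | 7 | 8 | 9 | 10 | 11

second differences of R give the permutation w = (8, 1, 10, 6, 5, 4, 11, 9, 3, 7, 2).

Rothe diagram D(w) (32 cells), 9 SE-corners (essential conditions):

[(1, 7, 0), (3, 7, 1), (3, 9, 2), (4, 5, 1), (5, 4, 1), (7, 9, 5), (8, 3, 1), (8, 7, 4), (10, 2, 1)]


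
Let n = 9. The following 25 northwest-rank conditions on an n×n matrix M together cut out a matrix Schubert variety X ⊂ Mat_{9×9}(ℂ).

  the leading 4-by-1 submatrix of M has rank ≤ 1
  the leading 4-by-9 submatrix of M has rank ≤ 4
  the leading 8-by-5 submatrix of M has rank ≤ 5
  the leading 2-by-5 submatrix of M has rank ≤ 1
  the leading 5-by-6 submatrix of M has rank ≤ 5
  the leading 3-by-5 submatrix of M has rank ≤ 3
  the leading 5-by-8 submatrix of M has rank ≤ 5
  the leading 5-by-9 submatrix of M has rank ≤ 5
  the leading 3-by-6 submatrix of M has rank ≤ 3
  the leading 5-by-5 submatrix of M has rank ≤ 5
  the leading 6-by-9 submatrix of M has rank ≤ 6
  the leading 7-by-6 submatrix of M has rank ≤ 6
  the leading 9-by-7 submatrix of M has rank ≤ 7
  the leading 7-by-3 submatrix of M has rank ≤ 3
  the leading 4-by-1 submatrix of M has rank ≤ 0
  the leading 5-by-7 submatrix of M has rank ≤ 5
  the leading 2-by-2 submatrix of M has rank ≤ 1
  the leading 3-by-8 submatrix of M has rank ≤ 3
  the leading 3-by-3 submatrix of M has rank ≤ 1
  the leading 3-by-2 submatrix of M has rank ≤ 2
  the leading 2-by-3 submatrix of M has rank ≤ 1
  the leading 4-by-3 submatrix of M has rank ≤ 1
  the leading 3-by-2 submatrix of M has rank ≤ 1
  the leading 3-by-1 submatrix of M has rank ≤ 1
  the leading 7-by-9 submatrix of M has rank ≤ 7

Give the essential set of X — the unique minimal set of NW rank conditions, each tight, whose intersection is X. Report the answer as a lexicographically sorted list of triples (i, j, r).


Propagating the 25 rank bounds to every northwest block:

  R[1]: 0 | 1 | 1 | 1 | 1 | 1 | 1 | 1 | 1
  R[2]: 0 | 1 | 1 | 1 | 1 | 2 | 2 | 2 | 2
  R[3]: 0 | 1 | 1 | 2 | 2 | 3 | 3 | 3 | 3
  R[4]: 0 | 1 | 1 | 2 | 3 | 4 | 4 | 4 | 4
  R[5]: 1 | 2 | 2 | 3 | 4 | 5 | 5 | 5 | 5
  R[6]: 1 | 2 | 3 | 4 | 5 | 6 | 6 | 6 | 6
  R[7]: 1 | 2 | 3 | 4 | 5 | 6 | 7 | 7 | 7
  R[8]: 1 | 2 | 3 | 4 | 5 | 6 | 7 | 8 | 8
  R[9]: 1 | 2 | 3 | 4 | 5 | 6 | 7 | 8 | 9

the unique w with this rank table is (2, 6, 4, 5, 1, 3, 7, 8, 9).

3 SE-corners of the 9-cell Rothe diagram give Ess(w):

[(2, 5, 1), (4, 1, 0), (4, 3, 1)]


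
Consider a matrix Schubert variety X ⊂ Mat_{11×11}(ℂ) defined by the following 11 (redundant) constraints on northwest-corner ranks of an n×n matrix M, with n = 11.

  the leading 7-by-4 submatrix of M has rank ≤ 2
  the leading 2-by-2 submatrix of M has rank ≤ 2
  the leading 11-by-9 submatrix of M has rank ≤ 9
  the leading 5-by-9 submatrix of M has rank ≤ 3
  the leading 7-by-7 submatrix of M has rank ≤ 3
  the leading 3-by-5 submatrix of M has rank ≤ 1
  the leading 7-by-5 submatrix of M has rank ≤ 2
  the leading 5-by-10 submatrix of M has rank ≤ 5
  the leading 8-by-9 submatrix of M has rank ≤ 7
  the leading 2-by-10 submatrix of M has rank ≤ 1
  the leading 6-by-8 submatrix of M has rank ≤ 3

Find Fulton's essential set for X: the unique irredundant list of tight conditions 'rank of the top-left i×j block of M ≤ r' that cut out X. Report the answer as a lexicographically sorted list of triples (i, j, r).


Computing R[i][j] = min implied NW-rank bound (n=11, 11 conditions):

  1  1  1  1  1  1  1  1  1  1  1
  1  1  1  1  1  1  1  1  1  1  2
  1  1  1  1  1  2  2  2  2  2  3
  1  2  2  2  2  3  3  3  3  3  4
  1  2  2  2  2  3  3  3  3  4  5
  1  2  2  2  2  3  3  3  4  5  6
  1  2  2  2  2  3  3  4  5  6  7
  1  2  3  3  3  4  4  5  6  7  8
  1  2  3  4  4  5  5  6  7  8  9
  1  2  3  4  5  6  6  7  8  9  10
  1  2  3  4  5  6  7  8  9  10  11

giving w = (1, 11, 6, 2, 10, 9, 8, 3, 4, 5, 7) via Δ²R.

Fulton essential set (6 of the 28 Rothe cells):

[(2, 10, 1), (3, 5, 1), (5, 9, 3), (6, 8, 3), (7, 5, 2), (7, 7, 3)]


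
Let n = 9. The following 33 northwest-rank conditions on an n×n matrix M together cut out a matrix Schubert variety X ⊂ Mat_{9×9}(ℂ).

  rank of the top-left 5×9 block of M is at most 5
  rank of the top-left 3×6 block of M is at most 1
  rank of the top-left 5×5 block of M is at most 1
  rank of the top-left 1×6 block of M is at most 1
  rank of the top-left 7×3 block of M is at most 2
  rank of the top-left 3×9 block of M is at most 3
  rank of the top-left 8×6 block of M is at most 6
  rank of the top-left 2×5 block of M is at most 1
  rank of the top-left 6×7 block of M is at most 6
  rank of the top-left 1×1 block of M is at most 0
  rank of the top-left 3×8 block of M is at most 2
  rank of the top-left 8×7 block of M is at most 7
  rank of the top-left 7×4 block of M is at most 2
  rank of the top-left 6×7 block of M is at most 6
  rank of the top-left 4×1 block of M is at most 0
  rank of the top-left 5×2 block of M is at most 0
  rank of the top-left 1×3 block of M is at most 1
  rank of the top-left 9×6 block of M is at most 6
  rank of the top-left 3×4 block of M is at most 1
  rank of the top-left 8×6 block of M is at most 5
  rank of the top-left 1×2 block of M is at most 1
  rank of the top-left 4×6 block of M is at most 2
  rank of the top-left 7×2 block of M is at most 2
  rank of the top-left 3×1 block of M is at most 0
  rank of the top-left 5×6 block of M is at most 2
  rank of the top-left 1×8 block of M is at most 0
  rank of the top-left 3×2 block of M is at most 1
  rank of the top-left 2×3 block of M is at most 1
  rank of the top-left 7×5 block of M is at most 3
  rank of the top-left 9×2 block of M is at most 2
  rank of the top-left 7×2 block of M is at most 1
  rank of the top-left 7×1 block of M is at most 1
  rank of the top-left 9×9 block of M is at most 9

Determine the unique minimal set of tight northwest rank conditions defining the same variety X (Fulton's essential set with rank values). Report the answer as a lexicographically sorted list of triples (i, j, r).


The tightest implied rank at each (i,j), from the 33 conditions:

  i=1: 0, 0, 0, 0, 0, 0, 0, 0, 1
  i=2: 0, 0, 1, 1, 1, 1, 1, 1, 2
  i=3: 0, 0, 1, 1, 1, 1, 2, 2, 3
  i=4: 0, 0, 1, 1, 1, 2, 3, 3, 4
  i=5: 0, 0, 1, 1, 1, 2, 3, 4, 5
  i=6: 1, 1, 2, 2, 2, 3, 4, 5, 6
  i=7: 1, 1, 2, 2, 3, 4, 5, 6, 7
  i=8: 1, 2, 3, 3, 4, 5, 6, 7, 8
  i=9: 1, 2, 3, 4, 5, 6, 7, 8, 9

so w = (9, 3, 7, 6, 8, 1, 5, 2, 4).

Rothe diagram D(w) (25 cells), 6 SE-corners (essential conditions):

[(1, 8, 0), (3, 6, 1), (5, 2, 0), (5, 5, 1), (7, 2, 1), (7, 4, 2)]


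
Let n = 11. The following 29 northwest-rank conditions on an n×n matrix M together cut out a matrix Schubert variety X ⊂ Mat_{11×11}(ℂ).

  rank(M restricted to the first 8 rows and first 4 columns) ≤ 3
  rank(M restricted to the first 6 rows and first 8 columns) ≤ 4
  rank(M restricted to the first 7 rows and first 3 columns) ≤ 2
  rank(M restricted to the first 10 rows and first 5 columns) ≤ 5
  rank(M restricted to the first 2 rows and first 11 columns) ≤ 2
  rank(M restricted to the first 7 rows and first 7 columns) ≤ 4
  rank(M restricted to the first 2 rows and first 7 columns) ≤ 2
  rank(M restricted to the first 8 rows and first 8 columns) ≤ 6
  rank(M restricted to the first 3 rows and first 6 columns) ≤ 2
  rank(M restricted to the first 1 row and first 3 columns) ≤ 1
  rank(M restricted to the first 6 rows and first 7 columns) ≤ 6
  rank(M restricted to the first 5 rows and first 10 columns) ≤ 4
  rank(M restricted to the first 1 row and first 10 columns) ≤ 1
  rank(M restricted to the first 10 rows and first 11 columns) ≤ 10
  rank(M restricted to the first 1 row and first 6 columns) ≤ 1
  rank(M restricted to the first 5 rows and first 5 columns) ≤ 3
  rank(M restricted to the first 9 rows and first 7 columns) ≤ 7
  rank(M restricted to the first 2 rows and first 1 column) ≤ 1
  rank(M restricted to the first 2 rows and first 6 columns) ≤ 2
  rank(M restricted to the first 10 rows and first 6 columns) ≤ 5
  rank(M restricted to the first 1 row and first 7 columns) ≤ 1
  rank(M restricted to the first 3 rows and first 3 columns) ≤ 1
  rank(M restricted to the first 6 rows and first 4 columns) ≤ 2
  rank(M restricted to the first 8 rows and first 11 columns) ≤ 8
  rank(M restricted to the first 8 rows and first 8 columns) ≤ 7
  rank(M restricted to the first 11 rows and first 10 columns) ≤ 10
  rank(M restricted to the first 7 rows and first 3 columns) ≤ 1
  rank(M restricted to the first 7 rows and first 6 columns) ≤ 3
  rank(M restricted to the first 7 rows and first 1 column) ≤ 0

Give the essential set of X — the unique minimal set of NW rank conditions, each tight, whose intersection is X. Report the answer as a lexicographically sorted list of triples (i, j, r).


The tightest implied rank at each (i,j), from the 29 conditions:

  row 1: 0 | 1 | 1 | 1 | 1 | 1 | 1 | 1 | 1 | 1 | 1
  row 2: 0 | 1 | 1 | 2 | 2 | 2 | 2 | 2 | 2 | 2 | 2
  row 3: 0 | 1 | 1 | 2 | 2 | 2 | 3 | 3 | 3 | 3 | 3
  row 4: 0 | 1 | 1 | 2 | 3 | 3 | 4 | 4 | 4 | 4 | 4
  row 5: 0 | 1 | 1 | 2 | 3 | 3 | 4 | 4 | 4 | 4 | 5
  row 6: 0 | 1 | 1 | 2 | 3 | 3 | 4 | 4 | 5 | 5 | 6
  row 7: 0 | 1 | 1 | 2 | 3 | 3 | 4 | 5 | 6 | 6 | 7
  row 8: 1 | 2 | 2 | 3 | 4 | 4 | 5 | 6 | 7 | 7 | 8
  row 9: 1 | 2 | 3 | 4 | 5 | 5 | 6 | 7 | 8 | 8 | 9
  row 10: 1 | 2 | 3 | 4 | 5 | 5 | 6 | 7 | 8 | 9 | 10
  row 11: 1 | 2 | 3 | 4 | 5 | 6 | 7 | 8 | 9 | 10 | 11

so w = (2, 4, 7, 5, 11, 9, 8, 1, 3, 10, 6).

|D(w)|=23, |Ess(w)|=7:

[(3, 6, 2), (5, 10, 4), (6, 8, 4), (7, 1, 0), (7, 3, 1), (7, 6, 3), (10, 6, 5)]


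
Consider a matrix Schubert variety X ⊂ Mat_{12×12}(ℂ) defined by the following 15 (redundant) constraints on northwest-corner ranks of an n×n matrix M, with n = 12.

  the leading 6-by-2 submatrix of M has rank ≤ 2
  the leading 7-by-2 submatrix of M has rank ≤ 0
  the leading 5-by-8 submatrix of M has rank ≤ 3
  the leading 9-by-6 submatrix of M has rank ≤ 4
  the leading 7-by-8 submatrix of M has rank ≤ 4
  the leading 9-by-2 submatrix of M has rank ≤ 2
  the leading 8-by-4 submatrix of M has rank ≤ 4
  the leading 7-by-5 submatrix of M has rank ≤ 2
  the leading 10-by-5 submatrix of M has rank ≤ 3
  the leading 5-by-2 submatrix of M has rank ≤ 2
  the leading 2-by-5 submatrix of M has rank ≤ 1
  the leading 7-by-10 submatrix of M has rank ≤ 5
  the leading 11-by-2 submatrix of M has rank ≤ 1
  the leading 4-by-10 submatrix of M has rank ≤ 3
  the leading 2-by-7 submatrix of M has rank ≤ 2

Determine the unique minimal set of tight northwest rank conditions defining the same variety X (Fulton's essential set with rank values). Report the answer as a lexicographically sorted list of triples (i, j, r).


Recovering R(i,j) via the rank-extension bound from the 15 conditions:

  i=1: 0 | 0 | 1 | 1 | 1 | 1 | 1 | 1 | 1 | 1 | 1 | 1
  i=2: 0 | 0 | 1 | 1 | 1 | 2 | 2 | 2 | 2 | 2 | 2 | 2
  i=3: 0 | 0 | 1 | 2 | 2 | 3 | 3 | 3 | 3 | 3 | 3 | 3
  i=4: 0 | 0 | 1 | 2 | 2 | 3 | 3 | 3 | 3 | 3 | 4 | 4
  i=5: 0 | 0 | 1 | 2 | 2 | 3 | 3 | 3 | 4 | 4 | 5 | 5
  i=6: 0 | 0 | 1 | 2 | 2 | 3 | 4 | 4 | 5 | 5 | 6 | 6
  i=7: 0 | 0 | 1 | 2 | 2 | 3 | 4 | 4 | 5 | 5 | 6 | 7
  i=8: 1 | 1 | 2 | 3 | 3 | 4 | 5 | 5 | 6 | 6 | 7 | 8
  i=9: 1 | 1 | 2 | 3 | 3 | 4 | 5 | 6 | 7 | 7 | 8 | 9
  i=10: 1 | 1 | 2 | 3 | 3 | 4 | 5 | 6 | 7 | 8 | 9 | 10
  i=11: 1 | 1 | 2 | 3 | 4 | 5 | 6 | 7 | 8 | 9 | 10 | 11
  i=12: 1 | 2 | 3 | 4 | 5 | 6 | 7 | 8 | 9 | 10 | 11 | 12

reading off 1-entries of Δ²R: w = (3, 6, 4, 11, 9, 7, 12, 1, 8, 10, 5, 2).

Rothe diagram D(w) (33 cells), 9 SE-corners (essential conditions):

[(2, 5, 1), (4, 10, 3), (5, 8, 3), (7, 2, 0), (7, 5, 2), (7, 8, 4), (7, 10, 5), (10, 5, 3), (11, 2, 1)]


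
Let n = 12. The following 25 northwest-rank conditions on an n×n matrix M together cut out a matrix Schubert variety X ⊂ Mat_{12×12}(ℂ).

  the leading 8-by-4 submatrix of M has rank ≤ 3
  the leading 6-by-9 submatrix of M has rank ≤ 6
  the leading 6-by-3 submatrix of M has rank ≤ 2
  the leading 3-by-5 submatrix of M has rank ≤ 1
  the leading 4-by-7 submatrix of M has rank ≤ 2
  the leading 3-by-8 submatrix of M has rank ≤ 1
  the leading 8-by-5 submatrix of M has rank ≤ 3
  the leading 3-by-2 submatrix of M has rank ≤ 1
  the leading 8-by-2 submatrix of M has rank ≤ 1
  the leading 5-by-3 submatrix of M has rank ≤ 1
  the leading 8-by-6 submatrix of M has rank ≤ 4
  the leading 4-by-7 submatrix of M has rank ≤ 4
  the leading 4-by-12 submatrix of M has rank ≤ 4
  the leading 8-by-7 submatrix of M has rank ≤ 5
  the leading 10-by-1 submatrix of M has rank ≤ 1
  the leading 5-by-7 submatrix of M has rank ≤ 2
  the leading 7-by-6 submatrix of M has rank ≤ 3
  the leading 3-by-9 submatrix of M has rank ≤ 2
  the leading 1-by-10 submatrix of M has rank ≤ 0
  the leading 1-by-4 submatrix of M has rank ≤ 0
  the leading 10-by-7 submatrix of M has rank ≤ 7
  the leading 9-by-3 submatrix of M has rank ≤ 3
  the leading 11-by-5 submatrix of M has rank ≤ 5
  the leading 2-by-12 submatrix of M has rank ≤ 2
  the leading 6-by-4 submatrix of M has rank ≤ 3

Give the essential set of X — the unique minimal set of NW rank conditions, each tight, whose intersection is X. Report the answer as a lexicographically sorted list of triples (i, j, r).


Computing R[i][j] = min implied NW-rank bound (n=12, 25 conditions):

  row 1: 0 0 0 0 0 0 0 0 0 0 1 1
  row 2: 1 1 1 1 1 1 1 1 1 1 2 2
  row 3: 1 1 1 1 1 1 1 1 2 2 3 3
  row 4: 1 1 1 2 2 2 2 2 3 3 4 4
  row 5: 1 1 1 2 2 2 2 3 4 4 5 5
  row 6: 1 1 2 3 3 3 3 4 5 5 6 6
  row 7: 1 1 2 3 3 3 4 5 6 6 7 7
  row 8: 1 1 2 3 3 4 5 6 7 7 8 8
  row 9: 1 2 3 4 4 5 6 7 8 8 9 9
  row 10: 1 2 3 4 5 6 7 8 9 9 10 10
  row 11: 1 2 3 4 5 6 7 8 9 10 11 11
  row 12: 1 2 3 4 5 6 7 8 9 10 11 12

reading off 1-entries of Δ²R: w = (11, 1, 9, 4, 8, 3, 7, 6, 2, 5, 10, 12).

D(w) has 30 cells with 7 SE-corners; essential set:

[(1, 10, 0), (3, 8, 1), (5, 3, 1), (5, 7, 2), (7, 6, 3), (8, 2, 1), (8, 5, 3)]


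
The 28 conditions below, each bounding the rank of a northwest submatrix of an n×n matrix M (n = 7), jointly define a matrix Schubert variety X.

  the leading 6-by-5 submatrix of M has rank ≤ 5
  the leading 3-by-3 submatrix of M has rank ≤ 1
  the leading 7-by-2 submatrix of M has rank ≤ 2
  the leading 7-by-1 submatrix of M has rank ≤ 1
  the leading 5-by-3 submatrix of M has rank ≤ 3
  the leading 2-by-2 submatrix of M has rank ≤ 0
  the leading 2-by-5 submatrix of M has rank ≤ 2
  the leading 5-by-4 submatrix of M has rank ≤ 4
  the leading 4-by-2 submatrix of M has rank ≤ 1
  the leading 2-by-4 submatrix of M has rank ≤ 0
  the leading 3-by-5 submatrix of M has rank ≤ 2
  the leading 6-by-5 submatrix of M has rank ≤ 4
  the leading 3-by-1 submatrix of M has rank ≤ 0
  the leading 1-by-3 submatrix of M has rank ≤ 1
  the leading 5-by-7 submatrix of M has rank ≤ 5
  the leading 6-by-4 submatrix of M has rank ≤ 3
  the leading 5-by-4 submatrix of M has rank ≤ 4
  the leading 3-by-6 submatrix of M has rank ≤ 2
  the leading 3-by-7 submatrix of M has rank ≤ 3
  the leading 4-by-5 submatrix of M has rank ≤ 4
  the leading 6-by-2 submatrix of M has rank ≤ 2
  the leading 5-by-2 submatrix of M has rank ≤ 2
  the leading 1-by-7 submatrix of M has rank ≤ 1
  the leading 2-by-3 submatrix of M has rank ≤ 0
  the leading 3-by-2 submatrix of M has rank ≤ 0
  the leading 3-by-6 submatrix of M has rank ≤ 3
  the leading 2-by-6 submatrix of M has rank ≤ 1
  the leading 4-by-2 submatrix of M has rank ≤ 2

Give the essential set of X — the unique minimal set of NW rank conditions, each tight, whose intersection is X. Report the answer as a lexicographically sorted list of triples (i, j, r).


The tightest implied rank at each (i,j), from the 28 conditions:

  i=1: 0 | 0 | 0 | 0 | 1 | 1 | 1
  i=2: 0 | 0 | 0 | 0 | 1 | 1 | 2
  i=3: 0 | 0 | 1 | 1 | 2 | 2 | 3
  i=4: 1 | 1 | 2 | 2 | 3 | 3 | 4
  i=5: 1 | 2 | 3 | 3 | 4 | 4 | 5
  i=6: 1 | 2 | 3 | 3 | 4 | 5 | 6
  i=7: 1 | 2 | 3 | 4 | 5 | 6 | 7

hence w(1..7) = (5, 7, 3, 1, 2, 6, 4).

4 SE-corners of the 12-cell Rothe diagram give Ess(w):

[(2, 4, 0), (2, 6, 1), (3, 2, 0), (6, 4, 3)]


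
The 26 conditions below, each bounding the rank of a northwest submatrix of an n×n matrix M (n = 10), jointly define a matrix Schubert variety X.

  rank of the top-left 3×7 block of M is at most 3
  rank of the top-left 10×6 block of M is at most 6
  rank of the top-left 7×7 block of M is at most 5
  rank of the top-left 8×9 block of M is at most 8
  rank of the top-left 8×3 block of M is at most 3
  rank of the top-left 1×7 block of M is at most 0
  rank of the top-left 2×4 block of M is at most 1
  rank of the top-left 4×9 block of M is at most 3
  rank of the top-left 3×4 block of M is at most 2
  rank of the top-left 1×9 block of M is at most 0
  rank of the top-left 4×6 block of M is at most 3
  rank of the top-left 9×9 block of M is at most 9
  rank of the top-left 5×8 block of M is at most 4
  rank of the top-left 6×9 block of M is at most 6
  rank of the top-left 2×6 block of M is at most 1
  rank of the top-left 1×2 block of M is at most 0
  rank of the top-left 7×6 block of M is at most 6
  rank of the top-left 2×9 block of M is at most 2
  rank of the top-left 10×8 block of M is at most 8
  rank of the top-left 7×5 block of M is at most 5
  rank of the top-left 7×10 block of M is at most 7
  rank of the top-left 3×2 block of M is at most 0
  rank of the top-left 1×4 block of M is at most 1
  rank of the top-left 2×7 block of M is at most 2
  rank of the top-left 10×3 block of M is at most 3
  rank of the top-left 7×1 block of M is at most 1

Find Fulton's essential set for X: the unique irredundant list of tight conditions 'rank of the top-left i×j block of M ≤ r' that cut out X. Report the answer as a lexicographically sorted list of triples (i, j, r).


Recovering R(i,j) via the rank-extension bound from the 26 conditions:

  i=1: 0 | 0 | 0 | 0 | 0 | 0 | 0 | 0 | 0 | 1
  i=2: 0 | 0 | 1 | 1 | 1 | 1 | 1 | 1 | 1 | 2
  i=3: 0 | 0 | 1 | 2 | 2 | 2 | 2 | 2 | 2 | 3
  i=4: 1 | 1 | 2 | 3 | 3 | 3 | 3 | 3 | 3 | 4
  i=5: 1 | 2 | 3 | 4 | 4 | 4 | 4 | 4 | 4 | 5
  i=6: 1 | 2 | 3 | 4 | 5 | 5 | 5 | 5 | 5 | 6
  i=7: 1 | 2 | 3 | 4 | 5 | 5 | 5 | 6 | 6 | 7
  i=8: 1 | 2 | 3 | 4 | 5 | 6 | 6 | 7 | 7 | 8
  i=9: 1 | 2 | 3 | 4 | 5 | 6 | 7 | 8 | 8 | 9
  i=10: 1 | 2 | 3 | 4 | 5 | 6 | 7 | 8 | 9 | 10

reading off 1-entries of Δ²R: w = (10, 3, 4, 1, 2, 5, 8, 6, 7, 9).

Fulton essential set (3 of the 15 Rothe cells):

[(1, 9, 0), (3, 2, 0), (7, 7, 5)]


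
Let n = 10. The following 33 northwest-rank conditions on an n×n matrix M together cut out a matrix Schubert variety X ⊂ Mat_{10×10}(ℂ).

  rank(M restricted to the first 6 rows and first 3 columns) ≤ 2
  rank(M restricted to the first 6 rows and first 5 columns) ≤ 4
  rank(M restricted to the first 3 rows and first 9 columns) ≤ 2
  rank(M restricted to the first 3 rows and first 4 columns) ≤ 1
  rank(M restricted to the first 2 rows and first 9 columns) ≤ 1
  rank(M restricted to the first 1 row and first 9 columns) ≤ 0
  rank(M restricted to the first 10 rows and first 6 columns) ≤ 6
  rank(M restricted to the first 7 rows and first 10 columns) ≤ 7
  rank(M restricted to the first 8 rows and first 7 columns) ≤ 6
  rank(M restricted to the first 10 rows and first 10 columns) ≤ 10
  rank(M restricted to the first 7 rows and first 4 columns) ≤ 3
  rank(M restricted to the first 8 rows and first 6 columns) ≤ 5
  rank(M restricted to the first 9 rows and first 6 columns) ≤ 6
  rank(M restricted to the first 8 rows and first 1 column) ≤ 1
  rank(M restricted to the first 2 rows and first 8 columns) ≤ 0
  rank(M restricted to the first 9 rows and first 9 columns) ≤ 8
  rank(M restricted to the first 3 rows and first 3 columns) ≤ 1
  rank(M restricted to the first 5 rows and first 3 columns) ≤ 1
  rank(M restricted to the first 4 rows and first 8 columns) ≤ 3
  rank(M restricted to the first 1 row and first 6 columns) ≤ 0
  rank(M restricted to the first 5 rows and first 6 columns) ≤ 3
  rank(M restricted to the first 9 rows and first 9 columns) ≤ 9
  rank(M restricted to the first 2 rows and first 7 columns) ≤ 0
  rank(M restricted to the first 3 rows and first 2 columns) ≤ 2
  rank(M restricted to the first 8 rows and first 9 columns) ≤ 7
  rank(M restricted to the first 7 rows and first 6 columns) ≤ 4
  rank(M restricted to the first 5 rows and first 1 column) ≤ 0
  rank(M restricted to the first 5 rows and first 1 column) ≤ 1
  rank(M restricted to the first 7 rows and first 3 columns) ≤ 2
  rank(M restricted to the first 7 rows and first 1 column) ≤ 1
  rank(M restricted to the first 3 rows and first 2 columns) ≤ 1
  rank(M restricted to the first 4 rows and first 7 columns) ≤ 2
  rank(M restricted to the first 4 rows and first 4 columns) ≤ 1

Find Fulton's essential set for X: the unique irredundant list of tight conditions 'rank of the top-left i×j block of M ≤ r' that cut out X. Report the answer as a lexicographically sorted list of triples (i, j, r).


The tightest implied rank at each (i,j), from the 33 conditions:

  R[1]: 0, 0, 0, 0, 0, 0, 0, 0, 0, 1
  R[2]: 0, 0, 0, 0, 0, 0, 0, 0, 1, 2
  R[3]: 0, 1, 1, 1, 1, 1, 1, 1, 2, 3
  R[4]: 0, 1, 1, 1, 2, 2, 2, 2, 3, 4
  R[5]: 0, 1, 1, 2, 3, 3, 3, 3, 4, 5
  R[6]: 1, 2, 2, 3, 4, 4, 4, 4, 5, 6
  R[7]: 1, 2, 2, 3, 4, 4, 5, 5, 6, 7
  R[8]: 1, 2, 3, 4, 5, 5, 6, 6, 7, 8
  R[9]: 1, 2, 3, 4, 5, 6, 7, 7, 8, 9
  R[10]: 1, 2, 3, 4, 5, 6, 7, 8, 9, 10

hence w(1..10) = (10, 9, 2, 5, 4, 1, 7, 3, 6, 8).

Fulton essential set (7 of the 25 Rothe cells):

[(1, 9, 0), (2, 8, 0), (4, 4, 1), (5, 1, 0), (5, 3, 1), (7, 3, 2), (7, 6, 4)]
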